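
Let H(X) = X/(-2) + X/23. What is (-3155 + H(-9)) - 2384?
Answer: -254605/46 ≈ -5534.9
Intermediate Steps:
H(X) = -21*X/46 (H(X) = X*(-1/2) + X*(1/23) = -X/2 + X/23 = -21*X/46)
(-3155 + H(-9)) - 2384 = (-3155 - 21/46*(-9)) - 2384 = (-3155 + 189/46) - 2384 = -144941/46 - 2384 = -254605/46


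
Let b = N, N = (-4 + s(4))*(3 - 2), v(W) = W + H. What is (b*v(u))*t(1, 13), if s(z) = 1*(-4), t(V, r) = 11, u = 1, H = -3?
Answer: 176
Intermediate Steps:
s(z) = -4
v(W) = -3 + W (v(W) = W - 3 = -3 + W)
N = -8 (N = (-4 - 4)*(3 - 2) = -8*1 = -8)
b = -8
(b*v(u))*t(1, 13) = -8*(-3 + 1)*11 = -8*(-2)*11 = 16*11 = 176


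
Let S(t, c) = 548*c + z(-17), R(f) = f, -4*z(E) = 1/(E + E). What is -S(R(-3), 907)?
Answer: -67596897/136 ≈ -4.9704e+5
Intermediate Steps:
z(E) = -1/(8*E) (z(E) = -1/(4*(E + E)) = -1/(2*E)/4 = -1/(8*E))
S(t, c) = 1/136 + 548*c (S(t, c) = 548*c - ⅛/(-17) = 548*c - ⅛*(-1/17) = 548*c + 1/136 = 1/136 + 548*c)
-S(R(-3), 907) = -(1/136 + 548*907) = -(1/136 + 497036) = -1*67596897/136 = -67596897/136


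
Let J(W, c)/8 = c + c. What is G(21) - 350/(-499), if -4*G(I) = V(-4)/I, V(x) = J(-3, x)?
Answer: 15334/10479 ≈ 1.4633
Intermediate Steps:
J(W, c) = 16*c (J(W, c) = 8*(c + c) = 8*(2*c) = 16*c)
V(x) = 16*x
G(I) = 16/I (G(I) = -16*(-4)/(4*I) = -(-16)/I = 16/I)
G(21) - 350/(-499) = 16/21 - 350/(-499) = 16*(1/21) - 350*(-1/499) = 16/21 + 350/499 = 15334/10479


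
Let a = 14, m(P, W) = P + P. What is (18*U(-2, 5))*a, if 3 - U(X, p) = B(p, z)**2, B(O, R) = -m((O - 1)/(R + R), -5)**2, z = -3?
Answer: -364/9 ≈ -40.444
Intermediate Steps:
m(P, W) = 2*P
B(O, R) = -(-1 + O)**2/R**2 (B(O, R) = -(2*((O - 1)/(R + R)))**2 = -(2*((-1 + O)/((2*R))))**2 = -(2*((-1 + O)*(1/(2*R))))**2 = -(2*((-1 + O)/(2*R)))**2 = -((-1 + O)/R)**2 = -(-1 + O)**2/R**2)
U(X, p) = 3 - (-1 + p)**4/81 (U(X, p) = 3 - (-1*(-1 + p)**2/(-3)**2)**2 = 3 - (-1*1/9*(-1 + p)**2)**2 = 3 - (-(-1 + p)**2/9)**2 = 3 - (-1 + p)**4/81)
(18*U(-2, 5))*a = (18*(3 - (-1 + 5)**4/81))*14 = (18*(3 - 1/81*4**4))*14 = (18*(3 - 1/81*256))*14 = (18*(3 - 256/81))*14 = (18*(-13/81))*14 = -26/9*14 = -364/9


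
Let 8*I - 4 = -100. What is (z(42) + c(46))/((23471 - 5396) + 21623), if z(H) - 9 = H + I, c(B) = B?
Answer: 85/39698 ≈ 0.0021412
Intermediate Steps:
I = -12 (I = 1/2 + (1/8)*(-100) = 1/2 - 25/2 = -12)
z(H) = -3 + H (z(H) = 9 + (H - 12) = 9 + (-12 + H) = -3 + H)
(z(42) + c(46))/((23471 - 5396) + 21623) = ((-3 + 42) + 46)/((23471 - 5396) + 21623) = (39 + 46)/(18075 + 21623) = 85/39698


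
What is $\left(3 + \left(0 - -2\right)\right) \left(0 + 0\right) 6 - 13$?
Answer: $-13$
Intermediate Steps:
$\left(3 + \left(0 - -2\right)\right) \left(0 + 0\right) 6 - 13 = \left(3 + \left(0 + 2\right)\right) 0 \cdot 6 - 13 = \left(3 + 2\right) 0 \cdot 6 - 13 = 5 \cdot 0 \cdot 6 - 13 = 0 \cdot 6 - 13 = 0 - 13 = -13$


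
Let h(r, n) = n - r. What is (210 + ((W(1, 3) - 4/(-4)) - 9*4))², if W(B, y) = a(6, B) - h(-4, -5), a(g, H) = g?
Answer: 33124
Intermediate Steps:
W(B, y) = 7 (W(B, y) = 6 - (-5 - 1*(-4)) = 6 - (-5 + 4) = 6 - 1*(-1) = 6 + 1 = 7)
(210 + ((W(1, 3) - 4/(-4)) - 9*4))² = (210 + ((7 - 4/(-4)) - 9*4))² = (210 + ((7 - 4*(-1)/4) - 36))² = (210 + ((7 - 1*(-1)) - 36))² = (210 + ((7 + 1) - 36))² = (210 + (8 - 36))² = (210 - 28)² = 182² = 33124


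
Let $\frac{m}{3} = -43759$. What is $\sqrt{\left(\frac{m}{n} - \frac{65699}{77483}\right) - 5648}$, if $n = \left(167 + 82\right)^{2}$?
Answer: $\frac{i \sqrt{2103459652003119942}}{19293267} \approx 75.173 i$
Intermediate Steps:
$n = 62001$ ($n = 249^{2} = 62001$)
$m = -131277$ ($m = 3 \left(-43759\right) = -131277$)
$\sqrt{\left(\frac{m}{n} - \frac{65699}{77483}\right) - 5648} = \sqrt{\left(- \frac{131277}{62001} - \frac{65699}{77483}\right) - 5648} = \sqrt{\left(\left(-131277\right) \frac{1}{62001} - \frac{65699}{77483}\right) - 5648} = \sqrt{\left(- \frac{43759}{20667} - \frac{65699}{77483}\right) - 5648} = \sqrt{- \frac{4748379830}{1601341161} - 5648} = \sqrt{- \frac{9049123257158}{1601341161}} = \frac{i \sqrt{2103459652003119942}}{19293267}$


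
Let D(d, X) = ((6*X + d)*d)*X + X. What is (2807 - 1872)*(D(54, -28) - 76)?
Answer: 161066840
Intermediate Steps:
D(d, X) = X + X*d*(d + 6*X) (D(d, X) = ((d + 6*X)*d)*X + X = (d*(d + 6*X))*X + X = X*d*(d + 6*X) + X = X + X*d*(d + 6*X))
(2807 - 1872)*(D(54, -28) - 76) = (2807 - 1872)*(-28*(1 + 54² + 6*(-28)*54) - 76) = 935*(-28*(1 + 2916 - 9072) - 76) = 935*(-28*(-6155) - 76) = 935*(172340 - 76) = 935*172264 = 161066840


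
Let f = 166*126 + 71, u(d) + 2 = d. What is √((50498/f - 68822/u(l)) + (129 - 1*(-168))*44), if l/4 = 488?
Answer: √1291808201898021/314805 ≈ 114.17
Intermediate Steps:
l = 1952 (l = 4*488 = 1952)
u(d) = -2 + d
f = 20987 (f = 20916 + 71 = 20987)
√((50498/f - 68822/u(l)) + (129 - 1*(-168))*44) = √((50498/20987 - 68822/(-2 + 1952)) + (129 - 1*(-168))*44) = √((50498*(1/20987) - 68822/1950) + (129 + 168)*44) = √((50498/20987 - 68822*1/1950) + 297*44) = √((50498/20987 - 2647/75) + 13068) = √(-51765239/1574025 + 13068) = √(20517593461/1574025) = √1291808201898021/314805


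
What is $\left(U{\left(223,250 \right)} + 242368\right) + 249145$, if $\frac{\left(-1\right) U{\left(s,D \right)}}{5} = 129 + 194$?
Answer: $489898$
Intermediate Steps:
$U{\left(s,D \right)} = -1615$ ($U{\left(s,D \right)} = - 5 \left(129 + 194\right) = \left(-5\right) 323 = -1615$)
$\left(U{\left(223,250 \right)} + 242368\right) + 249145 = \left(-1615 + 242368\right) + 249145 = 240753 + 249145 = 489898$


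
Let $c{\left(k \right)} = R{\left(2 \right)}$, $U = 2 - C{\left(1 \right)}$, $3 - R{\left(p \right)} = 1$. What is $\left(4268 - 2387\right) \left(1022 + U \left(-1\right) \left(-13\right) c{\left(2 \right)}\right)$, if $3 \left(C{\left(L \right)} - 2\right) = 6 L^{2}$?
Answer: $1824570$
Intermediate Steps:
$R{\left(p \right)} = 2$ ($R{\left(p \right)} = 3 - 1 = 2$)
$C{\left(L \right)} = 2 + 2 L^{2}$ ($C{\left(L \right)} = 2 + \frac{6 L^{2}}{3} = 2 + 2 L^{2}$)
$U = -2$ ($U = 2 - \left(2 + 2 \cdot 1^{2}\right) = 2 - \left(2 + 2 \cdot 1\right) = 2 - \left(2 + 2\right) = 2 - 4 = -2$)
$c{\left(k \right)} = 2$
$\left(4268 - 2387\right) \left(1022 + U \left(-1\right) \left(-13\right) c{\left(2 \right)}\right) = \left(4268 - 2387\right) \left(1022 + \left(-2\right) \left(-1\right) \left(-13\right) 2\right) = 1881 \left(1022 + 2 \left(-13\right) 2\right) = 1881 \left(1022 - 52\right) = 1881 \cdot 970 = 1824570$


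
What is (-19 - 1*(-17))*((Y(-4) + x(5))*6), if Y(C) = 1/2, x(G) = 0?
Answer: -6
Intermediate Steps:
Y(C) = ½
(-19 - 1*(-17))*((Y(-4) + x(5))*6) = (-19 - 1*(-17))*((½ + 0)*6) = (-19 + 17)*((½)*6) = -2*3 = -6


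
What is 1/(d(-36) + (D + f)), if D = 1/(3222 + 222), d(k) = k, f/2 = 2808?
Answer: 3444/19217521 ≈ 0.00017921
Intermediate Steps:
f = 5616 (f = 2*2808 = 5616)
D = 1/3444 ≈ 0.00029036
1/(d(-36) + (D + f)) = 1/(-36 + (1/3444 + 5616)) = 1/(-36 + 19341505/3444) = 1/(19217521/3444) = 3444/19217521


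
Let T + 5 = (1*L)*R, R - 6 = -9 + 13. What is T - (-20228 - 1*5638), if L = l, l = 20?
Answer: 26061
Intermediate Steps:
L = 20
R = 10 (R = 6 + (-9 + 13) = 6 + 4 = 10)
T = 195 (T = -5 + (1*20)*10 = -5 + 20*10 = -5 + 200 = 195)
T - (-20228 - 1*5638) = 195 - (-20228 - 1*5638) = 195 - (-20228 - 5638) = 195 - 1*(-25866) = 195 + 25866 = 26061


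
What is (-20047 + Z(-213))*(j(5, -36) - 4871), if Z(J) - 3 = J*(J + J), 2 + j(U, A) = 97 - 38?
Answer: -340320916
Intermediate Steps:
j(U, A) = 57 (j(U, A) = -2 + (97 - 38) = -2 + 59 = 57)
Z(J) = 3 + 2*J**2 (Z(J) = 3 + J*(J + J) = 3 + J*(2*J) = 3 + 2*J**2)
(-20047 + Z(-213))*(j(5, -36) - 4871) = (-20047 + (3 + 2*(-213)**2))*(57 - 4871) = (-20047 + (3 + 2*45369))*(-4814) = (-20047 + (3 + 90738))*(-4814) = (-20047 + 90741)*(-4814) = 70694*(-4814) = -340320916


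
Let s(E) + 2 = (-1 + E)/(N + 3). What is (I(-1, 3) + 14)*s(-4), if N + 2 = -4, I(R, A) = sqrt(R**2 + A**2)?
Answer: -14/3 - sqrt(10)/3 ≈ -5.7208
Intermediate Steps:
I(R, A) = sqrt(A**2 + R**2)
N = -6 (N = -2 - 4 = -6)
s(E) = -5/3 - E/3 (s(E) = -2 + (-1 + E)/(-6 + 3) = -2 + (-1 + E)/(-3) = -2 + (-1 + E)*(-1/3) = -2 + (1/3 - E/3) = -5/3 - E/3)
(I(-1, 3) + 14)*s(-4) = (sqrt(3**2 + (-1)**2) + 14)*(-5/3 - 1/3*(-4)) = (sqrt(9 + 1) + 14)*(-5/3 + 4/3) = (sqrt(10) + 14)*(-1/3) = (14 + sqrt(10))*(-1/3) = -14/3 - sqrt(10)/3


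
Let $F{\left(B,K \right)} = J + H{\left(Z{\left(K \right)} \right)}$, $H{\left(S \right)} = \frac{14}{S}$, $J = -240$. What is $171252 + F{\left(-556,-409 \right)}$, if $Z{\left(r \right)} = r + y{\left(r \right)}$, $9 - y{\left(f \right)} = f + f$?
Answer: $\frac{35741515}{209} \approx 1.7101 \cdot 10^{5}$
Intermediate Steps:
$y{\left(f \right)} = 9 - 2 f$ ($y{\left(f \right)} = 9 - \left(f + f\right) = 9 - 2 f$)
$Z{\left(r \right)} = 9 - r$ ($Z{\left(r \right)} = r - \left(-9 + 2 r\right) = 9 - r$)
$F{\left(B,K \right)} = -240 + \frac{14}{9 - K}$
$171252 + F{\left(-556,-409 \right)} = 171252 + \frac{2 \left(1073 - -49080\right)}{-9 - 409} = 171252 + \frac{2 \left(1073 + 49080\right)}{-418} = 171252 + 2 \left(- \frac{1}{418}\right) 50153 = 171252 - \frac{50153}{209} = \frac{35741515}{209}$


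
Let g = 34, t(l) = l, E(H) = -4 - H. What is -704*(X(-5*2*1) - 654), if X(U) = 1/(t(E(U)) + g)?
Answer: 2301992/5 ≈ 4.6040e+5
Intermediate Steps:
X(U) = 1/(30 - U) (X(U) = 1/((-4 - U) + 34) = 1/(30 - U))
-704*(X(-5*2*1) - 654) = -704*(-1/(-30 - 5*2*1) - 654) = -704*(-1/(-30 - 10*1) - 654) = -704*(-1/(-30 - 10) - 654) = -704*(-1/(-40) - 654) = -704*(-1*(-1/40) - 654) = -704*(1/40 - 654) = -704*(-26159/40) = 2301992/5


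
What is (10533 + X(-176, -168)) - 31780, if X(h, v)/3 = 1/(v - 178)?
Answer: -7351465/346 ≈ -21247.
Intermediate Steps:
X(h, v) = 3/(-178 + v) (X(h, v) = 3/(v - 178) = 3/(-178 + v))
(10533 + X(-176, -168)) - 31780 = (10533 + 3/(-178 - 168)) - 31780 = (10533 + 3/(-346)) - 31780 = (10533 + 3*(-1/346)) - 31780 = (10533 - 3/346) - 31780 = 3644415/346 - 31780 = -7351465/346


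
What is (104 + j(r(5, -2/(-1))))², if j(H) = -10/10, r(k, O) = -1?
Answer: 10609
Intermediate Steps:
j(H) = -1 (j(H) = -10*⅒ = -1)
(104 + j(r(5, -2/(-1))))² = (104 - 1)² = 103² = 10609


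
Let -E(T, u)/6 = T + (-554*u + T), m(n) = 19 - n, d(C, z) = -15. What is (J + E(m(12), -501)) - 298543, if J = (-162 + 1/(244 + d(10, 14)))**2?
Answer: -101615366982/52441 ≈ -1.9377e+6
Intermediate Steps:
E(T, u) = -12*T + 3324*u (E(T, u) = -6*(T + (-554*u + T)) = -6*(T + (T - 554*u)) = -6*(-554*u + 2*T) = -12*T + 3324*u)
J = 1376187409/52441 (J = (-162 + 1/(244 - 15))**2 = (-162 + 1/229)**2 = (-37097/229)**2 = 1376187409/52441 ≈ 26243.)
(J + E(m(12), -501)) - 298543 = (1376187409/52441 + (-12*(19 - 1*12) + 3324*(-501))) - 298543 = (1376187409/52441 + (-12*(19 - 12) - 1665324)) - 298543 = (1376187409/52441 + (-12*7 - 1665324)) - 298543 = (1376187409/52441 + (-84 - 1665324)) - 298543 = (1376187409/52441 - 1665408) - 298543 = -85959473519/52441 - 298543 = -101615366982/52441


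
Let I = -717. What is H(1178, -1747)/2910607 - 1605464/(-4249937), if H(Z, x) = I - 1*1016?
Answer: 4665509615827/12369896381759 ≈ 0.37717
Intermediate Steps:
H(Z, x) = -1733 (H(Z, x) = -717 - 1*1016 = -717 - 1016 = -1733)
H(1178, -1747)/2910607 - 1605464/(-4249937) = -1733/2910607 - 1605464/(-4249937) = -1733*1/2910607 - 1605464*(-1/4249937) = -1733/2910607 + 1605464/4249937 = 4665509615827/12369896381759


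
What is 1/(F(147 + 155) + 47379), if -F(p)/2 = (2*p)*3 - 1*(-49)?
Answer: 1/43657 ≈ 2.2906e-5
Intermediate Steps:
F(p) = -98 - 12*p (F(p) = -2*((2*p)*3 - 1*(-49)) = -2*(6*p + 49) = -2*(49 + 6*p) = -98 - 12*p)
1/(F(147 + 155) + 47379) = 1/((-98 - 12*(147 + 155)) + 47379) = 1/((-98 - 12*302) + 47379) = 1/((-98 - 3624) + 47379) = 1/(-3722 + 47379) = 1/43657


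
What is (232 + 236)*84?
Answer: 39312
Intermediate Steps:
(232 + 236)*84 = 468*84 = 39312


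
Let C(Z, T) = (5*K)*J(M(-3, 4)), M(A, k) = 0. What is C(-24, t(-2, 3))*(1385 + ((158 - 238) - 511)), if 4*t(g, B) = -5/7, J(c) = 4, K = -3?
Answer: -47640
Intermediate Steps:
t(g, B) = -5/28 (t(g, B) = (-5/7)/4 = (-5*1/7)/4 = (1/4)*(-5/7) = -5/28)
C(Z, T) = -60 (C(Z, T) = (5*(-3))*4 = -15*4 = -60)
C(-24, t(-2, 3))*(1385 + ((158 - 238) - 511)) = -60*(1385 + ((158 - 238) - 511)) = -60*(1385 + (-80 - 511)) = -60*(1385 - 591) = -60*794 = -47640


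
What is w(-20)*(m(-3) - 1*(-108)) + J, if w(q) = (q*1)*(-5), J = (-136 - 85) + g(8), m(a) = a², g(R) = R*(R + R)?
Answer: 11607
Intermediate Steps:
g(R) = 2*R² (g(R) = R*(2*R) = 2*R²)
J = -93 (J = (-136 - 85) + 2*8² = -221 + 2*64 = -221 + 128 = -93)
w(q) = -5*q (w(q) = q*(-5) = -5*q)
w(-20)*(m(-3) - 1*(-108)) + J = (-5*(-20))*((-3)² - 1*(-108)) - 93 = 100*(9 + 108) - 93 = 100*117 - 93 = 11700 - 93 = 11607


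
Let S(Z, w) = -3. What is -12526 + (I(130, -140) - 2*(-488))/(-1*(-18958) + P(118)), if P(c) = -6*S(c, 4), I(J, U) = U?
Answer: -59423135/4744 ≈ -12526.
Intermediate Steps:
P(c) = 18 (P(c) = -6*(-3) = 18)
-12526 + (I(130, -140) - 2*(-488))/(-1*(-18958) + P(118)) = -12526 + (-140 - 2*(-488))/(-1*(-18958) + 18) = -12526 + (-140 + 976)/(18958 + 18) = -12526 + 836/18976 = -12526 + 836*(1/18976) = -12526 + 209/4744 = -59423135/4744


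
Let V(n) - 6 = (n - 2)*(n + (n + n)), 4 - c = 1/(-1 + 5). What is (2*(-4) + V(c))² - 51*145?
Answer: -1813031/256 ≈ -7082.2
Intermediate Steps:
c = 15/4 (c = 4 - 1/(-1 + 5) = 4 - 1/4 = 4 - 1*¼ = 4 - ¼ = 15/4 ≈ 3.7500)
V(n) = 6 + 3*n*(-2 + n) (V(n) = 6 + (n - 2)*(n + (n + n)) = 6 + (-2 + n)*(n + 2*n) = 6 + (-2 + n)*(3*n) = 6 + 3*n*(-2 + n))
(2*(-4) + V(c))² - 51*145 = (2*(-4) + (6 - 6*15/4 + 3*(15/4)²))² - 51*145 = (-8 + (6 - 45/2 + 3*(225/16)))² - 7395 = (-8 + (6 - 45/2 + 675/16))² - 7395 = (-8 + 411/16)² - 7395 = (283/16)² - 7395 = 80089/256 - 7395 = -1813031/256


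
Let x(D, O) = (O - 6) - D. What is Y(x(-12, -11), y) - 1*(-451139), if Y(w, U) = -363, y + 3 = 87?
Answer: 450776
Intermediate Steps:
y = 84 (y = -3 + 87 = 84)
x(D, O) = -6 + O - D (x(D, O) = (-6 + O) - D = -6 + O - D)
Y(x(-12, -11), y) - 1*(-451139) = -363 - 1*(-451139) = -363 + 451139 = 450776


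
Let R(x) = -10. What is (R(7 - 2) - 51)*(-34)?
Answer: 2074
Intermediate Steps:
(R(7 - 2) - 51)*(-34) = (-10 - 51)*(-34) = -61*(-34) = 2074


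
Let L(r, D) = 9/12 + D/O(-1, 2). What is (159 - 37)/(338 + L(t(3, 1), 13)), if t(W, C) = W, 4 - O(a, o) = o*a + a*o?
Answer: 976/2723 ≈ 0.35843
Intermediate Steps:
O(a, o) = 4 - 2*a*o (O(a, o) = 4 - (o*a + a*o) = 4 - (a*o + a*o) = 4 - 2*a*o)
L(r, D) = ¾ + D/8 (L(r, D) = 9/12 + D/(4 - 2*(-1)*2) = 9*(1/12) + D/(4 + 4) = ¾ + D/8)
(159 - 37)/(338 + L(t(3, 1), 13)) = (159 - 37)/(338 + (¾ + (⅛)*13)) = 122/(338 + (¾ + 13/8)) = 122/(338 + 19/8) = 122/(2723/8) = 122*(8/2723) = 976/2723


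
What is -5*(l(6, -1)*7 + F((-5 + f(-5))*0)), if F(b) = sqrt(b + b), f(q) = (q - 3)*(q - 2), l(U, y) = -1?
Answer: 35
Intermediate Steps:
f(q) = (-3 + q)*(-2 + q)
F(b) = sqrt(2)*sqrt(b) (F(b) = sqrt(2*b) = sqrt(2)*sqrt(b))
-5*(l(6, -1)*7 + F((-5 + f(-5))*0)) = -5*(-1*7 + sqrt(2)*sqrt((-5 + (6 + (-5)**2 - 5*(-5)))*0)) = -5*(-7 + sqrt(2)*sqrt((-5 + (6 + 25 + 25))*0)) = -5*(-7 + sqrt(2)*sqrt((-5 + 56)*0)) = -5*(-7 + sqrt(2)*sqrt(51*0)) = -5*(-7 + sqrt(2)*sqrt(0)) = -5*(-7 + sqrt(2)*0) = -5*(-7 + 0) = -5*(-7) = 35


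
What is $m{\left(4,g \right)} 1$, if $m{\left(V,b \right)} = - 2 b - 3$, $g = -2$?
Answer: $1$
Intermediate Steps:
$m{\left(V,b \right)} = -3 - 2 b$
$m{\left(4,g \right)} 1 = \left(-3 - -4\right) 1 = \left(-3 + 4\right) 1 = 1 \cdot 1 = 1$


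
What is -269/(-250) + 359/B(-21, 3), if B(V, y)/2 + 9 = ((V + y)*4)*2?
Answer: -1859/19125 ≈ -0.097203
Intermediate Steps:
B(V, y) = -18 + 16*V + 16*y (B(V, y) = -18 + 2*(((V + y)*4)*2) = -18 + 2*((4*V + 4*y)*2) = -18 + 2*(8*V + 8*y) = -18 + (16*V + 16*y) = -18 + 16*V + 16*y)
-269/(-250) + 359/B(-21, 3) = -269/(-250) + 359/(-18 + 16*(-21) + 16*3) = -269*(-1/250) + 359/(-18 - 336 + 48) = 269/250 + 359/(-306) = 269/250 + 359*(-1/306) = 269/250 - 359/306 = -1859/19125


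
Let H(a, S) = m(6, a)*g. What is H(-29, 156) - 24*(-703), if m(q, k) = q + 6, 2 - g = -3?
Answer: 16932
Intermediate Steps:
g = 5 (g = 2 - 1*(-3) = 2 + 3 = 5)
m(q, k) = 6 + q
H(a, S) = 60 (H(a, S) = (6 + 6)*5 = 12*5 = 60)
H(-29, 156) - 24*(-703) = 60 - 24*(-703) = 60 + 16872 = 16932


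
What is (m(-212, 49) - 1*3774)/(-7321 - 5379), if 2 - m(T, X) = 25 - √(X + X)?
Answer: 3797/12700 - 7*√2/12700 ≈ 0.29820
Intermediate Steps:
m(T, X) = -23 + √2*√X (m(T, X) = 2 - (25 - √(X + X)) = 2 - (25 - √(2*X)) = 2 - (25 - √2*√X) = 2 + (-25 + √2*√X) = -23 + √2*√X)
(m(-212, 49) - 1*3774)/(-7321 - 5379) = ((-23 + √2*√49) - 1*3774)/(-7321 - 5379) = ((-23 + √2*7) - 3774)/(-12700) = ((-23 + 7*√2) - 3774)*(-1/12700) = (-3797 + 7*√2)*(-1/12700) = 3797/12700 - 7*√2/12700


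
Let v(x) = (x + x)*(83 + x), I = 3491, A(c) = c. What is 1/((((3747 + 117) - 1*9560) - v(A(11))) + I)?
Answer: -1/4273 ≈ -0.00023403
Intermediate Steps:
v(x) = 2*x*(83 + x) (v(x) = (2*x)*(83 + x) = 2*x*(83 + x))
1/((((3747 + 117) - 1*9560) - v(A(11))) + I) = 1/((((3747 + 117) - 1*9560) - 2*11*(83 + 11)) + 3491) = 1/(((3864 - 9560) - 2*11*94) + 3491) = 1/((-5696 - 1*2068) + 3491) = 1/((-5696 - 2068) + 3491) = 1/(-7764 + 3491) = 1/(-4273) = -1/4273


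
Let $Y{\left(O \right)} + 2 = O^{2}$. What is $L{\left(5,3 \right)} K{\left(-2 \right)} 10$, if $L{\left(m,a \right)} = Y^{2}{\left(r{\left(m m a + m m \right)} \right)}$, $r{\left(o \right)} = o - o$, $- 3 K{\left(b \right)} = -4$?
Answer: $\frac{160}{3} \approx 53.333$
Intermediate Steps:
$K{\left(b \right)} = \frac{4}{3}$ ($K{\left(b \right)} = \left(- \frac{1}{3}\right) \left(-4\right) = \frac{4}{3}$)
$r{\left(o \right)} = 0$
$Y{\left(O \right)} = -2 + O^{2}$
$L{\left(m,a \right)} = 4$ ($L{\left(m,a \right)} = \left(-2 + 0^{2}\right)^{2} = \left(-2 + 0\right)^{2} = \left(-2\right)^{2} = 4$)
$L{\left(5,3 \right)} K{\left(-2 \right)} 10 = 4 \cdot \frac{4}{3} \cdot 10 = \frac{16}{3} \cdot 10 = \frac{160}{3}$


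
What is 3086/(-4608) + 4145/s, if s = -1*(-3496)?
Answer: 519469/1006848 ≈ 0.51594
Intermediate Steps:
s = 3496
3086/(-4608) + 4145/s = 3086/(-4608) + 4145/3496 = 3086*(-1/4608) + 4145*(1/3496) = -1543/2304 + 4145/3496 = 519469/1006848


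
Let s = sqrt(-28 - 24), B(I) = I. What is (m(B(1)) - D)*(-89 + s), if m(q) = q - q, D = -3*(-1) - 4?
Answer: -89 + 2*I*sqrt(13) ≈ -89.0 + 7.2111*I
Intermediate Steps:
D = -1 (D = 3 - 4 = -1)
m(q) = 0
s = 2*I*sqrt(13) (s = sqrt(-52) = 2*I*sqrt(13) ≈ 7.2111*I)
(m(B(1)) - D)*(-89 + s) = (0 - 1*(-1))*(-89 + 2*I*sqrt(13)) = (0 + 1)*(-89 + 2*I*sqrt(13)) = 1*(-89 + 2*I*sqrt(13)) = -89 + 2*I*sqrt(13)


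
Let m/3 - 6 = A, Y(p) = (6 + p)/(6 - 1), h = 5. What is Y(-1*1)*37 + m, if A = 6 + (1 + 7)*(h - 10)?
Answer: -47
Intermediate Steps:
Y(p) = 6/5 + p/5 (Y(p) = (6 + p)/5 = (6 + p)*(⅕) = 6/5 + p/5)
A = -34 (A = 6 + (1 + 7)*(5 - 10) = 6 + 8*(-5) = 6 - 40 = -34)
m = -84 (m = 18 + 3*(-34) = 18 - 102 = -84)
Y(-1*1)*37 + m = (6/5 + (-1*1)/5)*37 - 84 = (6/5 + (⅕)*(-1))*37 - 84 = (6/5 - ⅕)*37 - 84 = 1*37 - 84 = 37 - 84 = -47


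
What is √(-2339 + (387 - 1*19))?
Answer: 3*I*√219 ≈ 44.396*I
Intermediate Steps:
√(-2339 + (387 - 1*19)) = √(-2339 + (387 - 19)) = √(-2339 + 368) = √(-1971) = 3*I*√219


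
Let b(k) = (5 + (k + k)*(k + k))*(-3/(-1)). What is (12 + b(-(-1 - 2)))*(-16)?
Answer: -2160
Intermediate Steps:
b(k) = 15 + 12*k² (b(k) = (5 + (2*k)*(2*k))*(-3*(-1)) = (5 + 4*k²)*3 = 15 + 12*k²)
(12 + b(-(-1 - 2)))*(-16) = (12 + (15 + 12*(-(-1 - 2))²))*(-16) = (12 + (15 + 12*(-1*(-3))²))*(-16) = (12 + (15 + 12*3²))*(-16) = (12 + (15 + 12*9))*(-16) = (12 + (15 + 108))*(-16) = (12 + 123)*(-16) = 135*(-16) = -2160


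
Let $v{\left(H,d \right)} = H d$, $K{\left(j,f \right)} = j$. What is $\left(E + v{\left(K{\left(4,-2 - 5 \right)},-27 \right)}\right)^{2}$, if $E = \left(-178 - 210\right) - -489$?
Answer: $49$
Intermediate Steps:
$E = 101$ ($E = -388 + 489 = 101$)
$\left(E + v{\left(K{\left(4,-2 - 5 \right)},-27 \right)}\right)^{2} = \left(101 + 4 \left(-27\right)\right)^{2} = \left(101 - 108\right)^{2} = \left(-7\right)^{2} = 49$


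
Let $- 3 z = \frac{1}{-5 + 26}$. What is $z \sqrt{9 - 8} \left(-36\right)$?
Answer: $\frac{4}{7} \approx 0.57143$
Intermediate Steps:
$z = - \frac{1}{63}$ ($z = - \frac{1}{3 \left(-5 + 26\right)} = - \frac{1}{3 \cdot 21} = \left(- \frac{1}{3}\right) \frac{1}{21} = - \frac{1}{63} \approx -0.015873$)
$z \sqrt{9 - 8} \left(-36\right) = - \frac{\sqrt{9 - 8}}{63} \left(-36\right) = - \frac{\sqrt{1}}{63} \left(-36\right) = \left(- \frac{1}{63}\right) 1 \left(-36\right) = \left(- \frac{1}{63}\right) \left(-36\right) = \frac{4}{7}$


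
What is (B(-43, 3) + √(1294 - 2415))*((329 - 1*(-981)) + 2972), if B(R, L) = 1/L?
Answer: 4282/3 + 4282*I*√1121 ≈ 1427.3 + 1.4337e+5*I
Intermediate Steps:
(B(-43, 3) + √(1294 - 2415))*((329 - 1*(-981)) + 2972) = (1/3 + √(1294 - 2415))*((329 - 1*(-981)) + 2972) = (⅓ + √(-1121))*((329 + 981) + 2972) = (⅓ + I*√1121)*(1310 + 2972) = (⅓ + I*√1121)*4282 = 4282/3 + 4282*I*√1121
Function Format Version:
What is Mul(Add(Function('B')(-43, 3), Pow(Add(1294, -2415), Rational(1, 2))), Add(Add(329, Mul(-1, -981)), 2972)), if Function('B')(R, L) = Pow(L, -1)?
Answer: Add(Rational(4282, 3), Mul(4282, I, Pow(1121, Rational(1, 2)))) ≈ Add(1427.3, Mul(1.4337e+5, I))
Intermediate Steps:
Mul(Add(Function('B')(-43, 3), Pow(Add(1294, -2415), Rational(1, 2))), Add(Add(329, Mul(-1, -981)), 2972)) = Mul(Add(Pow(3, -1), Pow(Add(1294, -2415), Rational(1, 2))), Add(Add(329, Mul(-1, -981)), 2972)) = Mul(Add(Rational(1, 3), Pow(-1121, Rational(1, 2))), Add(Add(329, 981), 2972)) = Mul(Add(Rational(1, 3), Mul(I, Pow(1121, Rational(1, 2)))), Add(1310, 2972)) = Mul(Add(Rational(1, 3), Mul(I, Pow(1121, Rational(1, 2)))), 4282) = Add(Rational(4282, 3), Mul(4282, I, Pow(1121, Rational(1, 2))))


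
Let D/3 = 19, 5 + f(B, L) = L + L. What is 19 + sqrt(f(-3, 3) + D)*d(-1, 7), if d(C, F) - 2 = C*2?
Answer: 19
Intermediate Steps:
f(B, L) = -5 + 2*L (f(B, L) = -5 + (L + L) = -5 + 2*L)
D = 57 (D = 3*19 = 57)
d(C, F) = 2 + 2*C (d(C, F) = 2 + C*2 = 2 + 2*C)
19 + sqrt(f(-3, 3) + D)*d(-1, 7) = 19 + sqrt((-5 + 2*3) + 57)*(2 + 2*(-1)) = 19 + sqrt((-5 + 6) + 57)*(2 - 2) = 19 + sqrt(1 + 57)*0 = 19 + sqrt(58)*0 = 19 + 0 = 19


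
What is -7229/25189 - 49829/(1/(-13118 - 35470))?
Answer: 60984872577199/25189 ≈ 2.4211e+9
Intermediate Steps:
-7229/25189 - 49829/(1/(-13118 - 35470)) = -7229*1/25189 - 49829/(1/(-48588)) = -7229/25189 - 49829/(-1/48588) = -7229/25189 - 49829*(-48588) = -7229/25189 + 2421091452 = 60984872577199/25189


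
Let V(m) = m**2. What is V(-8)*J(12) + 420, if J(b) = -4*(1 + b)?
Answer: -2908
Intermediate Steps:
J(b) = -4 - 4*b
V(-8)*J(12) + 420 = (-8)**2*(-4 - 4*12) + 420 = 64*(-4 - 48) + 420 = 64*(-52) + 420 = -3328 + 420 = -2908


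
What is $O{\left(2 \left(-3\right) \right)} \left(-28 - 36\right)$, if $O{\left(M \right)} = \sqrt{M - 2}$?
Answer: $- 128 i \sqrt{2} \approx - 181.02 i$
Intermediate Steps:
$O{\left(M \right)} = \sqrt{-2 + M}$
$O{\left(2 \left(-3\right) \right)} \left(-28 - 36\right) = \sqrt{-2 + 2 \left(-3\right)} \left(-28 - 36\right) = \sqrt{-2 - 6} \left(-64\right) = \sqrt{-8} \left(-64\right) = 2 i \sqrt{2} \left(-64\right) = - 128 i \sqrt{2}$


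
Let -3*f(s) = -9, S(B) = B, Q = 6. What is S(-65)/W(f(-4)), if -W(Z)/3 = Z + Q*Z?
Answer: 65/63 ≈ 1.0317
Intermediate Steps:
f(s) = 3 (f(s) = -⅓*(-9) = 3)
W(Z) = -21*Z (W(Z) = -3*(Z + 6*Z) = -21*Z)
S(-65)/W(f(-4)) = -65/((-21*3)) = -65/(-63) = -65*(-1/63) = 65/63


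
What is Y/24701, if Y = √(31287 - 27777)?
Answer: 3*√390/24701 ≈ 0.0023985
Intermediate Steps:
Y = 3*√390 (Y = √3510 = 3*√390 ≈ 59.245)
Y/24701 = (3*√390)/24701 = (3*√390)*(1/24701) = 3*√390/24701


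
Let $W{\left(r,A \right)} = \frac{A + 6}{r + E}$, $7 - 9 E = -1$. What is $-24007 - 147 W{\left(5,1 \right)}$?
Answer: $- \frac{1281632}{53} \approx -24182.0$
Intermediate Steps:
$E = \frac{8}{9}$ ($E = \frac{7}{9} - - \frac{1}{9} = \frac{7}{9} + \frac{1}{9} = \frac{8}{9} \approx 0.88889$)
$W{\left(r,A \right)} = \frac{6 + A}{\frac{8}{9} + r}$ ($W{\left(r,A \right)} = \frac{A + 6}{r + \frac{8}{9}} = \frac{6 + A}{\frac{8}{9} + r}$)
$-24007 - 147 W{\left(5,1 \right)} = -24007 - 147 \frac{9 \left(6 + 1\right)}{8 + 9 \cdot 5} = -24007 - 147 \cdot 9 \frac{1}{8 + 45} \cdot 7 = -24007 - 147 \cdot 9 \cdot \frac{1}{53} \cdot 7 = -24007 - 147 \cdot \frac{63}{53} = -24007 - \frac{9261}{53} = - \frac{1281632}{53}$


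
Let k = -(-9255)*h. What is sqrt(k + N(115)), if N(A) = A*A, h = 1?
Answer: 4*sqrt(1405) ≈ 149.93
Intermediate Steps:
N(A) = A**2
k = 9255 (k = -(-9255) = -1*(-9255) = 9255)
sqrt(k + N(115)) = sqrt(9255 + 115**2) = sqrt(9255 + 13225) = sqrt(22480) = 4*sqrt(1405)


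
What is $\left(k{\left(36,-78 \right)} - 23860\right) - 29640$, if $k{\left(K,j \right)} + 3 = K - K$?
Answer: $-53503$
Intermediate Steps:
$k{\left(K,j \right)} = -3$ ($k{\left(K,j \right)} = -3 + \left(K - K\right) = -3 + 0 = -3$)
$\left(k{\left(36,-78 \right)} - 23860\right) - 29640 = \left(-3 - 23860\right) - 29640 = -23863 - 29640 = -53503$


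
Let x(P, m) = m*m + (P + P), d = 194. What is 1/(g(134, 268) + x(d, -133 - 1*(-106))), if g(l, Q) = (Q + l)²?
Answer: 1/162721 ≈ 6.1455e-6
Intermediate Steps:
x(P, m) = m² + 2*P
1/(g(134, 268) + x(d, -133 - 1*(-106))) = 1/((268 + 134)² + ((-133 - 1*(-106))² + 2*194)) = 1/(402² + ((-133 + 106)² + 388)) = 1/(161604 + ((-27)² + 388)) = 1/(161604 + (729 + 388)) = 1/(161604 + 1117) = 1/162721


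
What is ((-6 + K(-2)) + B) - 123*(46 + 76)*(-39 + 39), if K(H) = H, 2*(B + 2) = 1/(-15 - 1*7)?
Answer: -441/44 ≈ -10.023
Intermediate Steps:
B = -89/44 (B = -2 + 1/(2*(-15 - 1*7)) = -2 + 1/(2*(-15 - 7)) = -2 + (½)/(-22) = -2 + (½)*(-1/22) = -2 - 1/44 = -89/44 ≈ -2.0227)
((-6 + K(-2)) + B) - 123*(46 + 76)*(-39 + 39) = ((-6 - 2) - 89/44) - 123*(46 + 76)*(-39 + 39) = (-8 - 89/44) - 15006*0 = -441/44 - 123*0 = -441/44 + 0 = -441/44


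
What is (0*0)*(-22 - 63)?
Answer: 0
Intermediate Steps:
(0*0)*(-22 - 63) = 0*(-85) = 0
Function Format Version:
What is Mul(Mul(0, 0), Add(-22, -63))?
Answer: 0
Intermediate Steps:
Mul(Mul(0, 0), Add(-22, -63)) = Mul(0, -85) = 0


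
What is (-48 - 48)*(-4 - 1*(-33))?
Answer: -2784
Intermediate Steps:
(-48 - 48)*(-4 - 1*(-33)) = -96*(-4 + 33) = -96*29 = -2784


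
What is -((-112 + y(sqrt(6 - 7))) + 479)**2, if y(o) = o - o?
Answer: -134689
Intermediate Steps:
y(o) = 0
-((-112 + y(sqrt(6 - 7))) + 479)**2 = -((-112 + 0) + 479)**2 = -(-112 + 479)**2 = -1*367**2 = -1*134689 = -134689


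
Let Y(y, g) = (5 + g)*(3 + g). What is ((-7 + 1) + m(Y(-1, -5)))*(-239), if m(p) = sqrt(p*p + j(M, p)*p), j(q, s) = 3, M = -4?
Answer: 1434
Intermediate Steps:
Y(y, g) = (3 + g)*(5 + g)
m(p) = sqrt(p**2 + 3*p) (m(p) = sqrt(p*p + 3*p) = sqrt(p**2 + 3*p))
((-7 + 1) + m(Y(-1, -5)))*(-239) = ((-7 + 1) + sqrt((15 + (-5)**2 + 8*(-5))*(3 + (15 + (-5)**2 + 8*(-5)))))*(-239) = (-6 + sqrt((15 + 25 - 40)*(3 + (15 + 25 - 40))))*(-239) = (-6 + sqrt(0*(3 + 0)))*(-239) = (-6 + sqrt(0*3))*(-239) = (-6 + sqrt(0))*(-239) = (-6 + 0)*(-239) = -6*(-239) = 1434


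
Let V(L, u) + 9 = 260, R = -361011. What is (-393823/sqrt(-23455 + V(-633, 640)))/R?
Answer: -393823*I*sqrt(5801)/4188449622 ≈ -0.0071614*I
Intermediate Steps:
V(L, u) = 251 (V(L, u) = -9 + 260 = 251)
(-393823/sqrt(-23455 + V(-633, 640)))/R = -393823/sqrt(-23455 + 251)/(-361011) = -393823*(-I*sqrt(5801)/11602)*(-1/361011) = -(-393823)*I*sqrt(5801)/11602*(-1/361011) = (393823*I*sqrt(5801)/11602)*(-1/361011) = -393823*I*sqrt(5801)/4188449622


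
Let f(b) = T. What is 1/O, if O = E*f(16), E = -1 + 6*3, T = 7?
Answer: 1/119 ≈ 0.0084034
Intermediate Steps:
E = 17 (E = -1 + 18 = 17)
f(b) = 7
O = 119 (O = 17*7 = 119)
1/O = 1/119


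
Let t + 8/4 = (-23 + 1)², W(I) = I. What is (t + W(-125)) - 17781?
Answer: -17424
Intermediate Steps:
t = 482 (t = -2 + (-23 + 1)² = -2 + (-22)² = -2 + 484 = 482)
(t + W(-125)) - 17781 = (482 - 125) - 17781 = 357 - 17781 = -17424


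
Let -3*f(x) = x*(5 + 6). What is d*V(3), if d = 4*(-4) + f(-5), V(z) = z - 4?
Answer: -7/3 ≈ -2.3333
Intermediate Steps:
V(z) = -4 + z
f(x) = -11*x/3 (f(x) = -x*(5 + 6)/3 = -x*11/3 = -11*x/3)
d = 7/3 (d = 4*(-4) - 11/3*(-5) = -16 + 55/3 = 7/3 ≈ 2.3333)
d*V(3) = 7*(-4 + 3)/3 = (7/3)*(-1) = -7/3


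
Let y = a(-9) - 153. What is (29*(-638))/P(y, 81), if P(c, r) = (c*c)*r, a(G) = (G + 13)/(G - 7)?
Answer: -296032/30437289 ≈ -0.0097260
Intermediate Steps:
a(G) = (13 + G)/(-7 + G)
y = -613/4 (y = (13 - 9)/(-7 - 9) - 153 = 4/(-16) - 153 = -1/16*4 - 153 = -¼ - 153 = -613/4 ≈ -153.25)
P(c, r) = r*c² (P(c, r) = c²*r = r*c²)
(29*(-638))/P(y, 81) = (29*(-638))/((81*(-613/4)²)) = -18502/(81*(375769/16)) = -18502/30437289/16 = -18502*16/30437289 = -296032/30437289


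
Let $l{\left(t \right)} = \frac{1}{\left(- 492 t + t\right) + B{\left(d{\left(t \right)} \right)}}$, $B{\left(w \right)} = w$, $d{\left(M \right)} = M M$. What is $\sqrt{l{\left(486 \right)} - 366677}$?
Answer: $\frac{i \sqrt{26730753330}}{270} \approx 605.54 i$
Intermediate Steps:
$d{\left(M \right)} = M^{2}$
$l{\left(t \right)} = \frac{1}{t^{2} - 491 t}$ ($l{\left(t \right)} = \frac{1}{\left(- 492 t + t\right) + t^{2}} = \frac{1}{- 491 t + t^{2}} = \frac{1}{t^{2} - 491 t}$)
$\sqrt{l{\left(486 \right)} - 366677} = \sqrt{\frac{1}{486 \left(-491 + 486\right)} - 366677} = \sqrt{\frac{1}{486 \left(-5\right)} - 366677} = \sqrt{\frac{1}{486} \left(- \frac{1}{5}\right) - 366677} = \sqrt{- \frac{1}{2430} - 366677} = \sqrt{- \frac{891025111}{2430}} = \frac{i \sqrt{26730753330}}{270}$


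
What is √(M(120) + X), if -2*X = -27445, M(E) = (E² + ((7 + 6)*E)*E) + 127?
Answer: 17*√2982/2 ≈ 464.17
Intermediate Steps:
M(E) = 127 + 14*E² (M(E) = (E² + (13*E)*E) + 127 = (E² + 13*E²) + 127 = 14*E² + 127 = 127 + 14*E²)
X = 27445/2 (X = -½*(-27445) = 27445/2 ≈ 13723.)
√(M(120) + X) = √((127 + 14*120²) + 27445/2) = √((127 + 14*14400) + 27445/2) = √((127 + 201600) + 27445/2) = √(201727 + 27445/2) = √(430899/2) = 17*√2982/2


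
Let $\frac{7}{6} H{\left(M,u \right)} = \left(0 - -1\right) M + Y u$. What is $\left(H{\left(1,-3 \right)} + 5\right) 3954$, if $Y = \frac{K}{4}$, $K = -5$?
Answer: $\frac{251079}{7} \approx 35868.0$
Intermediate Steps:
$Y = - \frac{5}{4} \approx -1.25$
$H{\left(M,u \right)} = - \frac{15 u}{14} + \frac{6 M}{7}$ ($H{\left(M,u \right)} = \frac{6 \left(\left(0 - -1\right) M - \frac{5 u}{4}\right)}{7} = \frac{6 \left(\left(0 + 1\right) M - \frac{5 u}{4}\right)}{7} = \frac{6 \left(1 M - \frac{5 u}{4}\right)}{7} = \frac{6 \left(M - \frac{5 u}{4}\right)}{7} = - \frac{15 u}{14} + \frac{6 M}{7}$)
$\left(H{\left(1,-3 \right)} + 5\right) 3954 = \left(\left(\left(- \frac{15}{14}\right) \left(-3\right) + \frac{6}{7} \cdot 1\right) + 5\right) 3954 = \left(\left(\frac{45}{14} + \frac{6}{7}\right) + 5\right) 3954 = \left(\frac{57}{14} + 5\right) 3954 = \frac{127}{14} \cdot 3954 = \frac{251079}{7}$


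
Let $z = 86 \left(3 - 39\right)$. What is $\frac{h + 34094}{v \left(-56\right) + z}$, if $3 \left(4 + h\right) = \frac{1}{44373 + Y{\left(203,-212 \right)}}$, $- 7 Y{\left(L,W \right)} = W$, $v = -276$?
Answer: $\frac{31787868217}{11525316840} \approx 2.7581$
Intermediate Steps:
$Y{\left(L,W \right)} = - \frac{W}{7}$
$z = -3096$ ($z = 86 \left(-36\right) = -3096$)
$h = - \frac{3729869}{932469}$ ($h = -4 + \frac{1}{3 \left(44373 - - \frac{212}{7}\right)} = -4 + \frac{1}{3 \left(44373 + \frac{212}{7}\right)} = -4 + \frac{1}{3 \cdot \frac{310823}{7}} = -4 + \frac{1}{3} \cdot \frac{7}{310823} = -4 + \frac{7}{932469} = - \frac{3729869}{932469} \approx -4.0$)
$\frac{h + 34094}{v \left(-56\right) + z} = \frac{- \frac{3729869}{932469} + 34094}{\left(-276\right) \left(-56\right) - 3096} = \frac{31787868217}{932469 \left(15456 - 3096\right)} = \frac{31787868217}{932469 \cdot 12360} = \frac{31787868217}{932469} \cdot \frac{1}{12360} = \frac{31787868217}{11525316840}$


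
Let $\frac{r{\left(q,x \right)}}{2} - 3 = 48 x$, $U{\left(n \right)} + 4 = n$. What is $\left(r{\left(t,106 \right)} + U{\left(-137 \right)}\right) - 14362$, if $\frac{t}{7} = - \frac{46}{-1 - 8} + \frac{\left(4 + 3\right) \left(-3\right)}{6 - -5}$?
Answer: $-4321$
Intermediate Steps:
$U{\left(n \right)} = -4 + n$
$t = \frac{2219}{99}$ ($t = 7 \left(- \frac{46}{-1 - 8} + \frac{\left(4 + 3\right) \left(-3\right)}{6 - -5}\right) = 7 \left(- \frac{46}{-9} + \frac{7 \left(-3\right)}{6 + 5}\right) = 7 \left(\left(-46\right) \left(- \frac{1}{9}\right) - \frac{21}{11}\right) = 7 \left(\frac{46}{9} - \frac{21}{11}\right) = 7 \cdot \frac{317}{99} = \frac{2219}{99} \approx 22.414$)
$r{\left(q,x \right)} = 6 + 96 x$ ($r{\left(q,x \right)} = 6 + 2 \cdot 48 x = 6 + 96 x$)
$\left(r{\left(t,106 \right)} + U{\left(-137 \right)}\right) - 14362 = \left(\left(6 + 96 \cdot 106\right) - 141\right) - 14362 = \left(\left(6 + 10176\right) - 141\right) - 14362 = \left(10182 - 141\right) - 14362 = 10041 - 14362 = -4321$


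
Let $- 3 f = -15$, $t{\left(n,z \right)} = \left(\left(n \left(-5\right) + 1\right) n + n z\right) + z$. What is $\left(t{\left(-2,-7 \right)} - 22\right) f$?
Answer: $-185$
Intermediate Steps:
$t{\left(n,z \right)} = z + n z + n \left(1 - 5 n\right)$ ($t{\left(n,z \right)} = \left(\left(- 5 n + 1\right) n + n z\right) + z = \left(\left(1 - 5 n\right) n + n z\right) + z = \left(n \left(1 - 5 n\right) + n z\right) + z = \left(n z + n \left(1 - 5 n\right)\right) + z = z + n z + n \left(1 - 5 n\right)$)
$f = 5$ ($f = \left(- \frac{1}{3}\right) \left(-15\right) = 5$)
$\left(t{\left(-2,-7 \right)} - 22\right) f = \left(\left(-2 - 7 - 5 \left(-2\right)^{2} - -14\right) - 22\right) 5 = \left(\left(-2 - 7 - 20 + 14\right) - 22\right) 5 = \left(-15 - 22\right) 5 = \left(-37\right) 5 = -185$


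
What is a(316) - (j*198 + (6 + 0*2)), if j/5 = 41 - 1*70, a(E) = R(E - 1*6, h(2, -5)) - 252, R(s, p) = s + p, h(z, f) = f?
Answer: 28757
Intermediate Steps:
R(s, p) = p + s
a(E) = -263 + E (a(E) = (-5 + (E - 1*6)) - 252 = (-5 + (E - 6)) - 252 = (-5 + (-6 + E)) - 252 = (-11 + E) - 252 = -263 + E)
j = -145 (j = 5*(41 - 1*70) = 5*(41 - 70) = 5*(-29) = -145)
a(316) - (j*198 + (6 + 0*2)) = (-263 + 316) - (-145*198 + (6 + 0*2)) = 53 - (-28710 + (6 + 0)) = 53 - (-28710 + 6) = 53 - 1*(-28704) = 53 + 28704 = 28757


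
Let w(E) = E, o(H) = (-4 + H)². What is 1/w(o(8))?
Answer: 1/16 ≈ 0.062500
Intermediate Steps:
1/w(o(8)) = 1/((-4 + 8)²) = 1/(4²) = 1/16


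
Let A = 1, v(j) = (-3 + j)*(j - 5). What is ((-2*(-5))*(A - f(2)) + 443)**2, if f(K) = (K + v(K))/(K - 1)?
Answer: 162409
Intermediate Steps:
v(j) = (-5 + j)*(-3 + j) (v(j) = (-3 + j)*(-5 + j) = (-5 + j)*(-3 + j))
f(K) = (15 + K**2 - 7*K)/(-1 + K) (f(K) = (K + (15 + K**2 - 8*K))/(K - 1) = (15 + K**2 - 7*K)/(-1 + K))
((-2*(-5))*(A - f(2)) + 443)**2 = ((-2*(-5))*(1 - (15 + 2**2 - 7*2)/(-1 + 2)) + 443)**2 = (10*(1 - (15 + 4 - 14)/1) + 443)**2 = (10*(1 - 5) + 443)**2 = (10*(-4) + 443)**2 = (-40 + 443)**2 = 403**2 = 162409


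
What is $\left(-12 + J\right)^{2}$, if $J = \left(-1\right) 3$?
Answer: $225$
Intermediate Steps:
$J = -3$
$\left(-12 + J\right)^{2} = \left(-12 - 3\right)^{2} = \left(-15\right)^{2} = 225$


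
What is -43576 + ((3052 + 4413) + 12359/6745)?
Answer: -243556336/6745 ≈ -36109.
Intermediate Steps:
-43576 + ((3052 + 4413) + 12359/6745) = -43576 + (7465 + 12359*(1/6745)) = -43576 + (7465 + 12359/6745) = -43576 + 50363784/6745 = -243556336/6745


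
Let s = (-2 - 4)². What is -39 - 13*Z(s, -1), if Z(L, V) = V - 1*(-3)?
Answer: -65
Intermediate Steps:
s = 36 (s = (-6)² = 36)
Z(L, V) = 3 + V (Z(L, V) = V + 3 = 3 + V)
-39 - 13*Z(s, -1) = -39 - 13*(3 - 1) = -39 - 13*2 = -39 - 26 = -65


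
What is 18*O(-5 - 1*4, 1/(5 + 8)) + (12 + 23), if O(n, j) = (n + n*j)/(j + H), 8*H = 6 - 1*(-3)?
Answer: -13769/125 ≈ -110.15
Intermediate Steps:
H = 9/8 (H = (6 - 1*(-3))/8 = (6 + 3)/8 = (1/8)*9 = 9/8 ≈ 1.1250)
O(n, j) = (n + j*n)/(9/8 + j) (O(n, j) = (n + n*j)/(j + 9/8) = (n + j*n)/(9/8 + j))
18*O(-5 - 1*4, 1/(5 + 8)) + (12 + 23) = 18*(8*(-5 - 1*4)*(1 + 1/(5 + 8))/(9 + 8/(5 + 8))) + (12 + 23) = 18*(8*(-5 - 4)*(1 + 1/13)/(9 + 8/13)) + 35 = 18*(8*(-9)*(1 + 1/13)/(9 + 8*(1/13))) + 35 = 18*(8*(-9)*(14/13)/(9 + 8/13)) + 35 = 18*(8*(-9)*(14/13)/(125/13)) + 35 = 18*(8*(-9)*(13/125)*(14/13)) + 35 = 18*(-1008/125) + 35 = -18144/125 + 35 = -13769/125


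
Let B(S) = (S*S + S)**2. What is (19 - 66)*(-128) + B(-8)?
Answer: 9152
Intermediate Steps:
B(S) = (S + S**2)**2 (B(S) = (S**2 + S)**2 = (S + S**2)**2)
(19 - 66)*(-128) + B(-8) = (19 - 66)*(-128) + (-8)**2*(1 - 8)**2 = -47*(-128) + 64*(-7)**2 = 6016 + 64*49 = 6016 + 3136 = 9152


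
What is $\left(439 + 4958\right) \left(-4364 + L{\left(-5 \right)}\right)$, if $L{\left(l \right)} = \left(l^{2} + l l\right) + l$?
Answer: $-23309643$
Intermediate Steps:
$L{\left(l \right)} = l + 2 l^{2}$ ($L{\left(l \right)} = \left(l^{2} + l^{2}\right) + l = 2 l^{2} + l = l + 2 l^{2}$)
$\left(439 + 4958\right) \left(-4364 + L{\left(-5 \right)}\right) = \left(439 + 4958\right) \left(-4364 - 5 \left(1 + 2 \left(-5\right)\right)\right) = 5397 \left(-4364 - 5 \left(1 - 10\right)\right) = 5397 \left(-4364 - -45\right) = 5397 \left(-4364 + 45\right) = 5397 \left(-4319\right) = -23309643$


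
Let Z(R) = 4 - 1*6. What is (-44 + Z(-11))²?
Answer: 2116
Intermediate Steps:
Z(R) = -2 (Z(R) = 4 - 6 = -2)
(-44 + Z(-11))² = (-44 - 2)² = (-46)² = 2116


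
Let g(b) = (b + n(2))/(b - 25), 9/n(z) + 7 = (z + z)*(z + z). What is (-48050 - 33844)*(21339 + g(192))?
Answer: -291854328564/167 ≈ -1.7476e+9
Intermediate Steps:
n(z) = 9/(-7 + 4*z²) (n(z) = 9/(-7 + (z + z)*(z + z)) = 9/(-7 + (2*z)*(2*z)) = 9/(-7 + 4*z²))
g(b) = (1 + b)/(-25 + b) (g(b) = (b + 9/(-7 + 4*2²))/(b - 25) = (b + 9/(-7 + 4*4))/(-25 + b) = (b + 9/(-7 + 16))/(-25 + b) = (b + 9/9)/(-25 + b) = (b + 9*(⅑))/(-25 + b) = (b + 1)/(-25 + b) = (1 + b)/(-25 + b))
(-48050 - 33844)*(21339 + g(192)) = (-48050 - 33844)*(21339 + (1 + 192)/(-25 + 192)) = -81894*(21339 + 193/167) = -81894*3563806/167 = -291854328564/167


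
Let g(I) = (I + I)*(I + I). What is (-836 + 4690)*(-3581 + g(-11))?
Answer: -11935838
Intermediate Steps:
g(I) = 4*I**2 (g(I) = (2*I)*(2*I) = 4*I**2)
(-836 + 4690)*(-3581 + g(-11)) = (-836 + 4690)*(-3581 + 4*(-11)**2) = 3854*(-3581 + 4*121) = 3854*(-3581 + 484) = 3854*(-3097) = -11935838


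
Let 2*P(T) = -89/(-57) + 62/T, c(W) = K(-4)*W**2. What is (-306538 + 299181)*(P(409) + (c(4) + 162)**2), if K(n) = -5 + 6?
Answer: -10868776541483/46626 ≈ -2.3311e+8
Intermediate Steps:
K(n) = 1
c(W) = W**2 (c(W) = 1*W**2 = W**2)
P(T) = 89/114 + 31/T (P(T) = (-89/(-57) + 62/T)/2 = (-89*(-1/57) + 62/T)/2 = (89/57 + 62/T)/2 = 89/114 + 31/T)
(-306538 + 299181)*(P(409) + (c(4) + 162)**2) = (-306538 + 299181)*((89/114 + 31/409) + (4**2 + 162)**2) = -7357*((89/114 + 31*(1/409)) + (16 + 162)**2) = -7357*((89/114 + 31/409) + 178**2) = -7357*(39935/46626 + 31684) = -7357*1477338119/46626 = -10868776541483/46626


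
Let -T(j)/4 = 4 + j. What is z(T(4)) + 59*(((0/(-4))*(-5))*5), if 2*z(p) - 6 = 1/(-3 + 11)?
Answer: 49/16 ≈ 3.0625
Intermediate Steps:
T(j) = -16 - 4*j (T(j) = -4*(4 + j) = -16 - 4*j)
z(p) = 49/16 (z(p) = 3 + 1/(2*(-3 + 11)) = 3 + (½)/8 = 3 + (½)*(⅛) = 3 + 1/16 = 49/16)
z(T(4)) + 59*(((0/(-4))*(-5))*5) = 49/16 + 59*(((0/(-4))*(-5))*5) = 49/16 + 59*(((0*(-¼))*(-5))*5) = 49/16 + 59*((0*(-5))*5) = 49/16 + 59*(0*5) = 49/16 + 59*0 = 49/16 + 0 = 49/16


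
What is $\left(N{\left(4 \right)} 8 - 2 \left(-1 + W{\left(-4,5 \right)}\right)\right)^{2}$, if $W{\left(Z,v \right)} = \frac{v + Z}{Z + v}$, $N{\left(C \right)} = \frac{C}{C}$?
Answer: $64$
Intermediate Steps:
$N{\left(C \right)} = 1$
$W{\left(Z,v \right)} = 1$ ($W{\left(Z,v \right)} = \frac{Z + v}{Z + v} = 1$)
$\left(N{\left(4 \right)} 8 - 2 \left(-1 + W{\left(-4,5 \right)}\right)\right)^{2} = \left(1 \cdot 8 - 2 \left(-1 + 1\right)\right)^{2} = \left(8 - 0\right)^{2} = \left(8 + 0\right)^{2} = 8^{2} = 64$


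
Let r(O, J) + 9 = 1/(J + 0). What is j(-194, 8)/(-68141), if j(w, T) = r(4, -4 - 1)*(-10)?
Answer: -92/68141 ≈ -0.0013501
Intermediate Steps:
r(O, J) = -9 + 1/J (r(O, J) = -9 + 1/(J + 0) = -9 + 1/J)
j(w, T) = 92 (j(w, T) = (-9 + 1/(-4 - 1))*(-10) = (-9 + 1/(-5))*(-10) = (-9 - 1/5)*(-10) = -46/5*(-10) = 92)
j(-194, 8)/(-68141) = 92/(-68141) = 92*(-1/68141) = -92/68141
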